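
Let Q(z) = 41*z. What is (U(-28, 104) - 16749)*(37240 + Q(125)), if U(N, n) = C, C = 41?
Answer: -707834420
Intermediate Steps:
U(N, n) = 41
(U(-28, 104) - 16749)*(37240 + Q(125)) = (41 - 16749)*(37240 + 41*125) = -16708*(37240 + 5125) = -16708*42365 = -707834420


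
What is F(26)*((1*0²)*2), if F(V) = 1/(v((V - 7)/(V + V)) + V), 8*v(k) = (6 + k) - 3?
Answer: 0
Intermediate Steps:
v(k) = 3/8 + k/8 (v(k) = ((6 + k) - 3)/8 = (3 + k)/8 = 3/8 + k/8)
F(V) = 1/(3/8 + V + (-7 + V)/(16*V)) (F(V) = 1/((3/8 + ((V - 7)/(V + V))/8) + V) = 1/((3/8 + ((-7 + V)/((2*V)))/8) + V) = 1/((3/8 + ((-7 + V)*(1/(2*V)))/8) + V) = 1/((3/8 + ((-7 + V)/(2*V))/8) + V) = 1/((3/8 + (-7 + V)/(16*V)) + V) = 1/(3/8 + V + (-7 + V)/(16*V)))
F(26)*((1*0²)*2) = (16*26/(-7 + 7*26 + 16*26²))*((1*0²)*2) = (16*26/(-7 + 182 + 16*676))*((1*0)*2) = (16*26/(-7 + 182 + 10816))*(0*2) = (16*26/10991)*0 = (16*26*(1/10991))*0 = (416/10991)*0 = 0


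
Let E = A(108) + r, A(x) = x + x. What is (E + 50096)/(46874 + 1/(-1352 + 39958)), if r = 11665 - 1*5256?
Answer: 59182998/48908585 ≈ 1.2101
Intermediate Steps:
A(x) = 2*x
r = 6409 (r = 11665 - 5256 = 6409)
E = 6625 (E = 2*108 + 6409 = 216 + 6409 = 6625)
(E + 50096)/(46874 + 1/(-1352 + 39958)) = (6625 + 50096)/(46874 + 1/(-1352 + 39958)) = 56721/(46874 + 1/38606) = 56721/(1809617645/38606) = 56721*(38606/1809617645) = 59182998/48908585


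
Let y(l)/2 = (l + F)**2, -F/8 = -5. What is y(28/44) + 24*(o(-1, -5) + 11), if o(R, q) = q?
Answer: 417042/121 ≈ 3446.6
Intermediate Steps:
F = 40 (F = -8*(-5) = 40)
y(l) = 2*(40 + l)**2 (y(l) = 2*(l + 40)**2 = 2*(40 + l)**2)
y(28/44) + 24*(o(-1, -5) + 11) = 2*(40 + 28/44)**2 + 24*(-5 + 11) = 2*(40 + 28*(1/44))**2 + 24*6 = 2*(40 + 7/11)**2 + 144 = 2*(447/11)**2 + 144 = 2*(199809/121) + 144 = 399618/121 + 144 = 417042/121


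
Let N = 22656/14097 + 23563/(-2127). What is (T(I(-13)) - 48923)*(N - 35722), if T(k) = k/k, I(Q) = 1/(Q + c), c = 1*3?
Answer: 17471413107048958/9994773 ≈ 1.7481e+9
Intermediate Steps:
c = 3
I(Q) = 1/(3 + Q) (I(Q) = 1/(Q + 3) = 1/(3 + Q))
T(k) = 1
N = -94659433/9994773 (N = 22656*(1/14097) + 23563*(-1/2127) = 7552/4699 - 23563/2127 = -94659433/9994773 ≈ -9.4709)
(T(I(-13)) - 48923)*(N - 35722) = (1 - 48923)*(-94659433/9994773 - 35722) = -48922*(-357127940539/9994773) = 17471413107048958/9994773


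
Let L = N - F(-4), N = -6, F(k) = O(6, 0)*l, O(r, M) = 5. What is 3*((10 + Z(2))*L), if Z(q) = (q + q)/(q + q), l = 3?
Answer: -693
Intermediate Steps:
Z(q) = 1 (Z(q) = (2*q)/((2*q)) = (2*q)*(1/(2*q)) = 1)
F(k) = 15 (F(k) = 5*3 = 15)
L = -21 (L = -6 - 1*15 = -6 - 15 = -21)
3*((10 + Z(2))*L) = 3*((10 + 1)*(-21)) = 3*(11*(-21)) = 3*(-231) = -693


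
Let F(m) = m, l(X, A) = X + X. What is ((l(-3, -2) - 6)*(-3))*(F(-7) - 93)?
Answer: -3600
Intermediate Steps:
l(X, A) = 2*X
((l(-3, -2) - 6)*(-3))*(F(-7) - 93) = ((2*(-3) - 6)*(-3))*(-7 - 93) = ((-6 - 6)*(-3))*(-100) = -12*(-3)*(-100) = 36*(-100) = -3600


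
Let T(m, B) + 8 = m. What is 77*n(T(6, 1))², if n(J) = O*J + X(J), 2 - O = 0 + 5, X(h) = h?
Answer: 1232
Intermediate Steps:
O = -3 (O = 2 - (0 + 5) = 2 - 1*5 = 2 - 5 = -3)
T(m, B) = -8 + m
n(J) = -2*J (n(J) = -3*J + J = -2*J)
77*n(T(6, 1))² = 77*(-2*(-8 + 6))² = 77*(-2*(-2))² = 77*4² = 77*16 = 1232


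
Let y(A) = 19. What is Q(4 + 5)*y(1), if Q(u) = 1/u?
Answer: 19/9 ≈ 2.1111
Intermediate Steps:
Q(4 + 5)*y(1) = 19/(4 + 5) = 19/9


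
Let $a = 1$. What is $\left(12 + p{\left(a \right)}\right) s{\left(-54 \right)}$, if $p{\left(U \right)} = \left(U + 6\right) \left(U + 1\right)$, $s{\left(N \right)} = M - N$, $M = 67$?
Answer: $3146$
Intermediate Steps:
$s{\left(N \right)} = 67 - N$
$p{\left(U \right)} = \left(1 + U\right) \left(6 + U\right)$ ($p{\left(U \right)} = \left(6 + U\right) \left(1 + U\right) = \left(1 + U\right) \left(6 + U\right)$)
$\left(12 + p{\left(a \right)}\right) s{\left(-54 \right)} = \left(12 + \left(6 + 1^{2} + 7 \cdot 1\right)\right) \left(67 - -54\right) = \left(12 + \left(6 + 1 + 7\right)\right) \left(67 + 54\right) = \left(12 + 14\right) 121 = 26 \cdot 121 = 3146$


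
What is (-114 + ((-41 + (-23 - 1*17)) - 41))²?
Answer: 55696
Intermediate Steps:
(-114 + ((-41 + (-23 - 1*17)) - 41))² = (-114 + ((-41 + (-23 - 17)) - 41))² = (-114 + ((-41 - 40) - 41))² = (-114 + (-81 - 41))² = (-114 - 122)² = (-236)² = 55696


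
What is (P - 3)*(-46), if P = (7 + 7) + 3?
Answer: -644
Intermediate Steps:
P = 17 (P = 14 + 3 = 17)
(P - 3)*(-46) = (17 - 3)*(-46) = 14*(-46) = -644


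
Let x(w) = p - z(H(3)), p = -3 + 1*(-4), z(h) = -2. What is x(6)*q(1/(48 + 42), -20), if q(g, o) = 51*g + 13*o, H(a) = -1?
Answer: 7783/6 ≈ 1297.2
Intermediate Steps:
p = -7 (p = -3 - 4 = -7)
q(g, o) = 13*o + 51*g
x(w) = -5 (x(w) = -7 - 1*(-2) = -7 + 2 = -5)
x(6)*q(1/(48 + 42), -20) = -5*(13*(-20) + 51/(48 + 42)) = -5*(-260 + 51/90) = -5*(-260 + 51*(1/90)) = -5*(-260 + 17/30) = -5*(-7783/30) = 7783/6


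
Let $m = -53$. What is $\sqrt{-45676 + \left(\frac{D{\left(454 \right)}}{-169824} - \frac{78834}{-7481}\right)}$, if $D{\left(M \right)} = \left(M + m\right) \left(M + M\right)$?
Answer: $\frac{i \sqrt{1151716832578628484546}}{158806668} \approx 213.7 i$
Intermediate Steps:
$D{\left(M \right)} = 2 M \left(-53 + M\right)$ ($D{\left(M \right)} = \left(M - 53\right) \left(M + M\right) = \left(-53 + M\right) 2 M = 2 M \left(-53 + M\right)$)
$\sqrt{-45676 + \left(\frac{D{\left(454 \right)}}{-169824} - \frac{78834}{-7481}\right)} = \sqrt{-45676 + \left(\frac{2 \cdot 454 \left(-53 + 454\right)}{-169824} - \frac{78834}{-7481}\right)} = \sqrt{-45676 + \left(2 \cdot 454 \cdot 401 \left(- \frac{1}{169824}\right) - - \frac{78834}{7481}\right)} = \sqrt{-45676 + \left(364108 \left(- \frac{1}{169824}\right) + \frac{78834}{7481}\right)} = \sqrt{-45676 + \left(- \frac{91027}{42456} + \frac{78834}{7481}\right)} = \sqrt{-45676 + \frac{2666003317}{317613336}} = \sqrt{- \frac{14504640731819}{317613336}} = \frac{i \sqrt{1151716832578628484546}}{158806668}$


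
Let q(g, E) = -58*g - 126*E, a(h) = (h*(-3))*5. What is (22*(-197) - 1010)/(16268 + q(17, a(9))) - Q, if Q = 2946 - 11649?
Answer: 70257983/8073 ≈ 8702.8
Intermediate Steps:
a(h) = -15*h (a(h) = -3*h*5 = -15*h)
q(g, E) = -126*E - 58*g
Q = -8703
(22*(-197) - 1010)/(16268 + q(17, a(9))) - Q = (22*(-197) - 1010)/(16268 + (-(-1890)*9 - 58*17)) - 1*(-8703) = (-4334 - 1010)/(16268 + (-126*(-135) - 986)) + 8703 = -5344/(16268 + (17010 - 986)) + 8703 = -5344/(16268 + 16024) + 8703 = -5344/32292 + 8703 = -5344*1/32292 + 8703 = -1336/8073 + 8703 = 70257983/8073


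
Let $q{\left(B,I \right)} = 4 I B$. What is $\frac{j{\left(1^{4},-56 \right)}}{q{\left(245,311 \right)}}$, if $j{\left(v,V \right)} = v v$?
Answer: $\frac{1}{304780} \approx 3.2811 \cdot 10^{-6}$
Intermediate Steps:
$q{\left(B,I \right)} = 4 B I$
$j{\left(v,V \right)} = v^{2}$
$\frac{j{\left(1^{4},-56 \right)}}{q{\left(245,311 \right)}} = \frac{\left(1^{4}\right)^{2}}{4 \cdot 245 \cdot 311} = \frac{1^{2}}{304780} = 1 \cdot \frac{1}{304780} = \frac{1}{304780}$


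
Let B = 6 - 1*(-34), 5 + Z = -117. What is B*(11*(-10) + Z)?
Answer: -9280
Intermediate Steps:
Z = -122 (Z = -5 - 117 = -122)
B = 40 (B = 6 + 34 = 40)
B*(11*(-10) + Z) = 40*(11*(-10) - 122) = 40*(-110 - 122) = 40*(-232) = -9280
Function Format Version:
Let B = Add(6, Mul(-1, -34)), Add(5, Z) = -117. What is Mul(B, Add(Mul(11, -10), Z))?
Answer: -9280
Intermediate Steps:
Z = -122 (Z = Add(-5, -117) = -122)
B = 40 (B = Add(6, 34) = 40)
Mul(B, Add(Mul(11, -10), Z)) = Mul(40, Add(Mul(11, -10), -122)) = Mul(40, Add(-110, -122)) = Mul(40, -232) = -9280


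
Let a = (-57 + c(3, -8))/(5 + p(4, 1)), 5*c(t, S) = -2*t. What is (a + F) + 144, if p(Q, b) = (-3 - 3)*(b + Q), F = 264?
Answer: 51291/125 ≈ 410.33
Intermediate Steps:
p(Q, b) = -6*Q - 6*b (p(Q, b) = -6*(Q + b) = -6*Q - 6*b)
c(t, S) = -2*t/5 (c(t, S) = (-2*t)/5 = -2*t/5)
a = 291/125 (a = (-57 - ⅖*3)/(5 + (-6*4 - 6*1)) = (-57 - 6/5)/(5 + (-24 - 6)) = -291/(5*(5 - 30)) = -291/5/(-25) = -291/5*(-1/25) = 291/125 ≈ 2.3280)
(a + F) + 144 = (291/125 + 264) + 144 = 33291/125 + 144 = 51291/125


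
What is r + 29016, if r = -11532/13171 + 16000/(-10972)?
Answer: 1048207269572/36128053 ≈ 29014.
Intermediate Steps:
r = -84316276/36128053 (r = -11532*1/13171 + 16000*(-1/10972) = -11532/13171 - 4000/2743 = -84316276/36128053 ≈ -2.3338)
r + 29016 = -84316276/36128053 + 29016 = 1048207269572/36128053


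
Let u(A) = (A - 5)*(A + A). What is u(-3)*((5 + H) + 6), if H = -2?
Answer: 432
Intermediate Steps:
u(A) = 2*A*(-5 + A) (u(A) = (-5 + A)*(2*A) = 2*A*(-5 + A))
u(-3)*((5 + H) + 6) = (2*(-3)*(-5 - 3))*((5 - 2) + 6) = (2*(-3)*(-8))*(3 + 6) = 48*9 = 432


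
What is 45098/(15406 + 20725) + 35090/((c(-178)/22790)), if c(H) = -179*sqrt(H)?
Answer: 45098/36131 + 399850550*I*sqrt(178)/15931 ≈ 1.2482 + 3.3486e+5*I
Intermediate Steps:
45098/(15406 + 20725) + 35090/((c(-178)/22790)) = 45098/(15406 + 20725) + 35090/((-179*I*sqrt(178)/22790)) = 45098/36131 + 35090/((-179*I*sqrt(178)*(1/22790))) = 45098*(1/36131) + 35090/((-179*I*sqrt(178)*(1/22790))) = 45098/36131 + 35090/((-179*I*sqrt(178)/22790)) = 45098/36131 + 35090*(11395*I*sqrt(178)/15931) = 45098/36131 + 399850550*I*sqrt(178)/15931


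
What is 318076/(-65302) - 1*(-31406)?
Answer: 1025278268/32651 ≈ 31401.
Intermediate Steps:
318076/(-65302) - 1*(-31406) = 318076*(-1/65302) + 31406 = -159038/32651 + 31406 = 1025278268/32651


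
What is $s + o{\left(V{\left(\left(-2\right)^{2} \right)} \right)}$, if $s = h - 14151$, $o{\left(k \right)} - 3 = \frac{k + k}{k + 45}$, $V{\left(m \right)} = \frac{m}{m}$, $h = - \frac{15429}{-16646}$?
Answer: $- \frac{5416303471}{382858} \approx -14147.0$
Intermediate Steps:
$h = \frac{15429}{16646}$ ($h = \left(-15429\right) \left(- \frac{1}{16646}\right) = \frac{15429}{16646} \approx 0.92689$)
$V{\left(m \right)} = 1$
$o{\left(k \right)} = 3 + \frac{2 k}{45 + k}$ ($o{\left(k \right)} = 3 + \frac{k + k}{k + 45} = 3 + \frac{2 k}{45 + k}$)
$s = - \frac{235542117}{16646}$ ($s = \frac{15429}{16646} - 14151 = - \frac{235542117}{16646} \approx -14150.0$)
$s + o{\left(V{\left(\left(-2\right)^{2} \right)} \right)} = - \frac{235542117}{16646} + \frac{5 \left(27 + 1\right)}{45 + 1} = - \frac{235542117}{16646} + 5 \cdot \frac{1}{46} \cdot 28 = - \frac{235542117}{16646} + \frac{70}{23} = - \frac{5416303471}{382858}$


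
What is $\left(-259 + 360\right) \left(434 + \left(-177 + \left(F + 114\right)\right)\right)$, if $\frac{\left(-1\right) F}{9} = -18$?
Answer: $53833$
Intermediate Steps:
$F = 162$ ($F = \left(-9\right) \left(-18\right) = 162$)
$\left(-259 + 360\right) \left(434 + \left(-177 + \left(F + 114\right)\right)\right) = \left(-259 + 360\right) \left(434 + \left(-177 + \left(162 + 114\right)\right)\right) = 101 \left(434 + \left(-177 + 276\right)\right) = 101 \left(434 + 99\right) = 101 \cdot 533 = 53833$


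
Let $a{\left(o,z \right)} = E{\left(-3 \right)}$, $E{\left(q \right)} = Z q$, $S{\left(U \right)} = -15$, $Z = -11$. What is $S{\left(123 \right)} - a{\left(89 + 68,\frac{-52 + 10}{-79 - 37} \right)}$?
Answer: $-48$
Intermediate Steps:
$E{\left(q \right)} = - 11 q$
$a{\left(o,z \right)} = 33$ ($a{\left(o,z \right)} = \left(-11\right) \left(-3\right) = 33$)
$S{\left(123 \right)} - a{\left(89 + 68,\frac{-52 + 10}{-79 - 37} \right)} = -15 - 33 = -48$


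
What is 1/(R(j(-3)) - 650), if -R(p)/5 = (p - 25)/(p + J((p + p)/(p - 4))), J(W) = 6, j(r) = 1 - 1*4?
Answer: -3/1810 ≈ -0.0016575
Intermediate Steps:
j(r) = -3 (j(r) = 1 - 4 = -3)
R(p) = -5*(-25 + p)/(6 + p) (R(p) = -5*(p - 25)/(p + 6) = -5*(-25 + p)/(6 + p))
1/(R(j(-3)) - 650) = 1/(5*(25 - 1*(-3))/(6 - 3) - 650) = 1/(5*(25 + 3)/3 - 650) = 1/(5*(⅓)*28 - 650) = 1/(140/3 - 650) = 1/(-1810/3) = -3/1810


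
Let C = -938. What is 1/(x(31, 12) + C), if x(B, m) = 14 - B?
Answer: -1/955 ≈ -0.0010471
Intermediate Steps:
1/(x(31, 12) + C) = 1/((14 - 1*31) - 938) = 1/((14 - 31) - 938) = 1/(-17 - 938) = 1/(-955) = -1/955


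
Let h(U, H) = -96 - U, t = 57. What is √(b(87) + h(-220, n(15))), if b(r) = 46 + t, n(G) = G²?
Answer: √227 ≈ 15.067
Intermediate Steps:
b(r) = 103 (b(r) = 46 + 57 = 103)
√(b(87) + h(-220, n(15))) = √(103 + (-96 - 1*(-220))) = √(103 + (-96 + 220)) = √(103 + 124) = √227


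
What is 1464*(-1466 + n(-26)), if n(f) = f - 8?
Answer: -2196000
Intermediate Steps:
n(f) = -8 + f
1464*(-1466 + n(-26)) = 1464*(-1466 + (-8 - 26)) = 1464*(-1466 - 34) = 1464*(-1500) = -2196000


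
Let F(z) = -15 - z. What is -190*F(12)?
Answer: 5130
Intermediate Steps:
-190*F(12) = -190*(-15 - 1*12) = -190*(-15 - 12) = -190*(-27) = 5130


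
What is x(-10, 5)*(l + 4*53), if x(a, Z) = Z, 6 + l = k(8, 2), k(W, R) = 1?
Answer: 1035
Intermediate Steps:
l = -5 (l = -6 + 1 = -5)
x(-10, 5)*(l + 4*53) = 5*(-5 + 4*53) = 5*(-5 + 212) = 5*207 = 1035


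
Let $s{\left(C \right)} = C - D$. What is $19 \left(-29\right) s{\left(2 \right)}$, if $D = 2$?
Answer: $0$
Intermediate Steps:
$s{\left(C \right)} = -2 + C$ ($s{\left(C \right)} = C - 2 = -2 + C$)
$19 \left(-29\right) s{\left(2 \right)} = 19 \left(-29\right) \left(-2 + 2\right) = \left(-551\right) 0 = 0$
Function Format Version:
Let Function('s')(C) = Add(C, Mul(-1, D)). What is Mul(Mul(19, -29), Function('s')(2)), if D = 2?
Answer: 0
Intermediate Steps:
Function('s')(C) = Add(-2, C) (Function('s')(C) = Add(C, Mul(-1, 2)) = Add(C, -2) = Add(-2, C))
Mul(Mul(19, -29), Function('s')(2)) = Mul(Mul(19, -29), Add(-2, 2)) = Mul(-551, 0) = 0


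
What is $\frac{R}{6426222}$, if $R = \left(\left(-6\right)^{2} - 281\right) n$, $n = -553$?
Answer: $\frac{135485}{6426222} \approx 0.021083$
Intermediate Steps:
$R = 135485$ ($R = \left(\left(-6\right)^{2} - 281\right) \left(-553\right) = \left(36 - 281\right) \left(-553\right) = \left(-245\right) \left(-553\right) = 135485$)
$\frac{R}{6426222} = \frac{135485}{6426222}$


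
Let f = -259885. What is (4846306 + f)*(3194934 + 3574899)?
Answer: 31049304237693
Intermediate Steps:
(4846306 + f)*(3194934 + 3574899) = (4846306 - 259885)*(3194934 + 3574899) = 4586421*6769833 = 31049304237693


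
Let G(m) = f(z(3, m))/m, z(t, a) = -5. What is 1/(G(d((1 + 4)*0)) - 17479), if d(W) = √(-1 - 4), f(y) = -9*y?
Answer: I/(-17479*I + 9*√5) ≈ -5.7211e-5 + 6.5871e-8*I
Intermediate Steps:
d(W) = I*√5 (d(W) = √(-5) = I*√5)
G(m) = 45/m (G(m) = (-9*(-5))/m = 45/m)
1/(G(d((1 + 4)*0)) - 17479) = 1/(45/((I*√5)) - 17479) = 1/(45*(-I*√5/5) - 17479) = 1/(-9*I*√5 - 17479) = 1/(-17479 - 9*I*√5)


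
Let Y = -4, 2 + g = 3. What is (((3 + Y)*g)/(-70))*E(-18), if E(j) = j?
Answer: -9/35 ≈ -0.25714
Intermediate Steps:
g = 1 (g = -2 + 3 = 1)
(((3 + Y)*g)/(-70))*E(-18) = (((3 - 4)*1)/(-70))*(-18) = (-1*1*(-1/70))*(-18) = -1*(-1/70)*(-18) = (1/70)*(-18) = -9/35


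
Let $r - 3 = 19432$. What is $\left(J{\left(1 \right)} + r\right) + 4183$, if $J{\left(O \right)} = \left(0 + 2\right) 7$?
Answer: $23632$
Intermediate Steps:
$r = 19435$ ($r = 3 + 19432 = 19435$)
$J{\left(O \right)} = 14$ ($J{\left(O \right)} = 2 \cdot 7 = 14$)
$\left(J{\left(1 \right)} + r\right) + 4183 = \left(14 + 19435\right) + 4183 = 19449 + 4183 = 23632$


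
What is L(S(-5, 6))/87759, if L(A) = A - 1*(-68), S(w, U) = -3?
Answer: 65/87759 ≈ 0.00074067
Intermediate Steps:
L(A) = 68 + A (L(A) = A + 68 = 68 + A)
L(S(-5, 6))/87759 = (68 - 3)/87759 = 65*(1/87759) = 65/87759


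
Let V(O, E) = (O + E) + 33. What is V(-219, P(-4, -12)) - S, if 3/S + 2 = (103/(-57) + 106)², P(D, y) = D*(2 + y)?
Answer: -5148732305/35265223 ≈ -146.00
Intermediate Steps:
V(O, E) = 33 + E + O (V(O, E) = (E + O) + 33 = 33 + E + O)
S = 9747/35265223 (S = 3/(-2 + (103/(-57) + 106)²) = 3/(-2 + (103*(-1/57) + 106)²) = 3/(-2 + (-103/57 + 106)²) = 3/(-2 + (5939/57)²) = 3/(-2 + 35271721/3249) = 3/(35265223/3249) = 3*(3249/35265223) = 9747/35265223 ≈ 0.00027639)
V(-219, P(-4, -12)) - S = (33 - 4*(2 - 12) - 219) - 1*9747/35265223 = (33 - 4*(-10) - 219) - 9747/35265223 = (33 + 40 - 219) - 9747/35265223 = -146 - 9747/35265223 = -5148732305/35265223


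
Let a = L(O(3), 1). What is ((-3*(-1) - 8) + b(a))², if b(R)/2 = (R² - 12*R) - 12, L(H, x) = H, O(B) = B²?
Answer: 6889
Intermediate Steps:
a = 9 (a = 3² = 9)
b(R) = -24 - 24*R + 2*R² (b(R) = 2*((R² - 12*R) - 12) = 2*(-12 + R² - 12*R) = -24 - 24*R + 2*R²)
((-3*(-1) - 8) + b(a))² = ((-3*(-1) - 8) + (-24 - 24*9 + 2*9²))² = ((3 - 8) + (-24 - 216 + 2*81))² = (-5 + (-24 - 216 + 162))² = (-5 - 78)² = (-83)² = 6889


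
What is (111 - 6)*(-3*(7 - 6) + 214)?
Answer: 22155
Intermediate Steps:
(111 - 6)*(-3*(7 - 6) + 214) = 105*(-3*1 + 214) = 105*(-3 + 214) = 105*211 = 22155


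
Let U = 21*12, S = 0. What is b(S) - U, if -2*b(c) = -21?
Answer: -483/2 ≈ -241.50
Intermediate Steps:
b(c) = 21/2 (b(c) = -½*(-21) = 21/2)
U = 252
b(S) - U = 21/2 - 1*252 = 21/2 - 252 = -483/2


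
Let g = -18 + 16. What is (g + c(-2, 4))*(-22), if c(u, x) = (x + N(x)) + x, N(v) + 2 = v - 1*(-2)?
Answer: -220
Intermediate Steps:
N(v) = v (N(v) = -2 + (v - 1*(-2)) = -2 + (v + 2) = -2 + (2 + v) = v)
c(u, x) = 3*x (c(u, x) = (x + x) + x = 2*x + x = 3*x)
g = -2
(g + c(-2, 4))*(-22) = (-2 + 3*4)*(-22) = (-2 + 12)*(-22) = 10*(-22) = -220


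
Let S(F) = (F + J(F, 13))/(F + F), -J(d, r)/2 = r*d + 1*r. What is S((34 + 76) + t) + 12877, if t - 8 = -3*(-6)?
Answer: 1749559/136 ≈ 12864.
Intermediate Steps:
t = 26 (t = 8 - 3*(-6) = 8 + 18 = 26)
J(d, r) = -2*r - 2*d*r (J(d, r) = -2*(r*d + 1*r) = -2*(d*r + r) = -2*(r + d*r) = -2*r - 2*d*r)
S(F) = (-26 - 25*F)/(2*F) (S(F) = (F - 2*13*(1 + F))/(F + F) = (F + (-26 - 26*F))/((2*F)) = (-26 - 25*F)*(1/(2*F)) = (-26 - 25*F)/(2*F))
S((34 + 76) + t) + 12877 = (-25/2 - 13/((34 + 76) + 26)) + 12877 = (-25/2 - 13/(110 + 26)) + 12877 = (-25/2 - 13/136) + 12877 = -1713/136 + 12877 = 1749559/136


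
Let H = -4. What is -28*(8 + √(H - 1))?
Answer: -224 - 28*I*√5 ≈ -224.0 - 62.61*I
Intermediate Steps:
-28*(8 + √(H - 1)) = -28*(8 + √(-4 - 1)) = -28*(8 + √(-5)) = -28*(8 + I*√5) = -224 - 28*I*√5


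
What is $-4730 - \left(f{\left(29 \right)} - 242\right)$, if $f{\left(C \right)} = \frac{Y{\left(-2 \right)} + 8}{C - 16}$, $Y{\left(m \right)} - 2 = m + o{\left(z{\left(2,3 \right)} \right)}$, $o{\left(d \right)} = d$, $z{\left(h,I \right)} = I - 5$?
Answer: $- \frac{58350}{13} \approx -4488.5$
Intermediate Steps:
$z{\left(h,I \right)} = -5 + I$ ($z{\left(h,I \right)} = I - 5 = -5 + I$)
$Y{\left(m \right)} = m$ ($Y{\left(m \right)} = 2 + \left(m + \left(-5 + 3\right)\right) = 2 + \left(m - 2\right) = 2 + \left(-2 + m\right) = m$)
$f{\left(C \right)} = \frac{6}{-16 + C}$ ($f{\left(C \right)} = \frac{-2 + 8}{C - 16} = \frac{6}{-16 + C}$)
$-4730 - \left(f{\left(29 \right)} - 242\right) = -4730 - \left(\frac{6}{-16 + 29} - 242\right) = -4730 - \left(\frac{6}{13} - 242\right) = -4730 - - \frac{3140}{13} = -4730 + \frac{3140}{13} = - \frac{58350}{13}$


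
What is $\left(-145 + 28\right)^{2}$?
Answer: $13689$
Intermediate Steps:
$\left(-145 + 28\right)^{2} = \left(-117\right)^{2} = 13689$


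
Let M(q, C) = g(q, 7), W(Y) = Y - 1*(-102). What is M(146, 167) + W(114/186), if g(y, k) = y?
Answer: 7707/31 ≈ 248.61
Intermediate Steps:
W(Y) = 102 + Y (W(Y) = Y + 102 = 102 + Y)
M(q, C) = q
M(146, 167) + W(114/186) = 146 + (102 + 114/186) = 146 + (102 + 114*(1/186)) = 146 + (102 + 19/31) = 146 + 3181/31 = 7707/31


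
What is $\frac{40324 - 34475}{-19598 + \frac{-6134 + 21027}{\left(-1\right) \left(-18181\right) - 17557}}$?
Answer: $- \frac{3649776}{12214259} \approx -0.29881$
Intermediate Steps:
$\frac{40324 - 34475}{-19598 + \frac{-6134 + 21027}{\left(-1\right) \left(-18181\right) - 17557}} = \frac{5849}{-19598 + \frac{14893}{18181 - 17557}} = \frac{5849}{-19598 + \frac{14893}{624}} = \frac{5849}{- \frac{12214259}{624}} = 5849 \left(- \frac{624}{12214259}\right) = - \frac{3649776}{12214259}$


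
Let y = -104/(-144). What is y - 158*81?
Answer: -230351/18 ≈ -12797.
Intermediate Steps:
y = 13/18 (y = -104*(-1/144) = 13/18 ≈ 0.72222)
y - 158*81 = 13/18 - 158*81 = 13/18 - 12798 = -230351/18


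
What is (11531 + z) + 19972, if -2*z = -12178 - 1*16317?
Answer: 91501/2 ≈ 45751.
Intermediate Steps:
z = 28495/2 (z = -(-12178 - 1*16317)/2 = -(-12178 - 16317)/2 = -1/2*(-28495) = 28495/2 ≈ 14248.)
(11531 + z) + 19972 = (11531 + 28495/2) + 19972 = 51557/2 + 19972 = 91501/2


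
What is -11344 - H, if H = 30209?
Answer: -41553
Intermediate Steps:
-11344 - H = -11344 - 1*30209 = -11344 - 30209 = -41553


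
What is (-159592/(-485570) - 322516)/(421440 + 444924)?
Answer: -19575491816/52585045935 ≈ -0.37226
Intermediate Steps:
(-159592/(-485570) - 322516)/(421440 + 444924) = (-159592*(-1/485570) - 322516)/866364 = (79796/242785 - 322516)*(1/866364) = -78301967264/242785*1/866364 = -19575491816/52585045935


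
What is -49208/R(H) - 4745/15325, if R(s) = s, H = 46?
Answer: -75433087/70495 ≈ -1070.0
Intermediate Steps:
-49208/R(H) - 4745/15325 = -49208/46 - 4745/15325 = -49208*1/46 - 4745*1/15325 = -24604/23 - 949/3065 = -75433087/70495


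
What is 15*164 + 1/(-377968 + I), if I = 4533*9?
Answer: 829440659/337171 ≈ 2460.0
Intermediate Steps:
I = 40797
15*164 + 1/(-377968 + I) = 15*164 + 1/(-377968 + 40797) = 2460 + 1/(-337171) = 2460 - 1/337171 = 829440659/337171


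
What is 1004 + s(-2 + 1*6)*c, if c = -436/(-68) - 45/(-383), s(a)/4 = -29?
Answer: 1605652/6511 ≈ 246.61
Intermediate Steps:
s(a) = -116 (s(a) = 4*(-29) = -116)
c = 42512/6511 (c = -436*(-1/68) - 45*(-1/383) = 109/17 + 45/383 = 42512/6511 ≈ 6.5293)
1004 + s(-2 + 1*6)*c = 1004 - 116*42512/6511 = 1004 - 4931392/6511 = 1605652/6511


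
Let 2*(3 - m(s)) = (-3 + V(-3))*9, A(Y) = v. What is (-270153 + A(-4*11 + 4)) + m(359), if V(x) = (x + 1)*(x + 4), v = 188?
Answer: -539879/2 ≈ -2.6994e+5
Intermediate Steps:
V(x) = (1 + x)*(4 + x)
A(Y) = 188
m(s) = 51/2 (m(s) = 3 - (-3 + (4 + (-3)**2 + 5*(-3)))*9/2 = 3 - (-3 + (4 + 9 - 15))*9/2 = 3 - (-3 - 2)*9/2 = 3 - (-5)*9/2 = 3 - 1/2*(-45) = 3 + 45/2 = 51/2)
(-270153 + A(-4*11 + 4)) + m(359) = (-270153 + 188) + 51/2 = -269965 + 51/2 = -539879/2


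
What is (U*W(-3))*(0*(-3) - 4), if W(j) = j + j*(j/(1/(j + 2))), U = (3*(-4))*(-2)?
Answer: 1152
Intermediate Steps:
U = 24 (U = -12*(-2) = 24)
W(j) = j + j²*(2 + j) (W(j) = j + j*(j/(1/(2 + j))) = j + j*(j*(2 + j)) = j + j²*(2 + j))
(U*W(-3))*(0*(-3) - 4) = (24*(-3*(1 + (-3)² + 2*(-3))))*(0*(-3) - 4) = (24*(-3*(1 + 9 - 6)))*(0 - 4) = (24*(-3*4))*(-4) = (24*(-12))*(-4) = -288*(-4) = 1152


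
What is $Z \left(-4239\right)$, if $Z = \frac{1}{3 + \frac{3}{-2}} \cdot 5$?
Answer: $-14130$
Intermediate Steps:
$Z = \frac{10}{3}$ ($Z = \frac{1}{3 + 3 \left(- \frac{1}{2}\right)} 5 = \frac{1}{3 - \frac{3}{2}} \cdot 5 = \frac{1}{\frac{3}{2}} \cdot 5 = \frac{2}{3} \cdot 5 = \frac{10}{3} \approx 3.3333$)
$Z \left(-4239\right) = \frac{10}{3} \left(-4239\right) = -14130$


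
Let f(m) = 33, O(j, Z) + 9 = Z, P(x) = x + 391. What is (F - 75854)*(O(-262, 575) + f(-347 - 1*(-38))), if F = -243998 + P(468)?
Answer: -191076807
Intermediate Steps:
P(x) = 391 + x
O(j, Z) = -9 + Z
F = -243139 (F = -243998 + (391 + 468) = -243998 + 859 = -243139)
(F - 75854)*(O(-262, 575) + f(-347 - 1*(-38))) = (-243139 - 75854)*((-9 + 575) + 33) = -318993*(566 + 33) = -318993*599 = -191076807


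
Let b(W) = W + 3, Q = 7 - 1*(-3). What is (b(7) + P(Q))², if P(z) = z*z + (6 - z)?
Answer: 11236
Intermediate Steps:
Q = 10 (Q = 7 + 3 = 10)
b(W) = 3 + W
P(z) = 6 + z² - z (P(z) = z² + (6 - z) = 6 + z² - z)
(b(7) + P(Q))² = ((3 + 7) + (6 + 10² - 1*10))² = (10 + (6 + 100 - 10))² = (10 + 96)² = 106² = 11236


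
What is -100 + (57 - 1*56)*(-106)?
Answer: -206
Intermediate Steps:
-100 + (57 - 1*56)*(-106) = -100 + (57 - 56)*(-106) = -100 + 1*(-106) = -100 - 106 = -206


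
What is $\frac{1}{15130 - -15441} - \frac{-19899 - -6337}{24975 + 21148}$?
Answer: $\frac{414650025}{1410026233} \approx 0.29407$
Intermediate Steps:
$\frac{1}{15130 - -15441} - \frac{-19899 - -6337}{24975 + 21148} = \frac{1}{15130 + 15441} - \frac{-19899 + \left(-3696 + 10033\right)}{46123} = \frac{1}{30571} - \left(-19899 + 6337\right) \frac{1}{46123} = \frac{1}{30571} - \left(-13562\right) \frac{1}{46123} = \frac{1}{30571} - - \frac{13562}{46123} = \frac{1}{30571} + \frac{13562}{46123} = \frac{414650025}{1410026233}$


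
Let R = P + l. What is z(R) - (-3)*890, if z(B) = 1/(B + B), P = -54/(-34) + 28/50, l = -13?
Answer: 24627655/9224 ≈ 2670.0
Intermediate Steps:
P = 913/425 (P = -54*(-1/34) + 28*(1/50) = 27/17 + 14/25 = 913/425 ≈ 2.1482)
R = -4612/425 (R = 913/425 - 13 = -4612/425 ≈ -10.852)
z(B) = 1/(2*B)
z(R) - (-3)*890 = 1/(2*(-4612/425)) - (-3)*890 = (½)*(-425/4612) - 1*(-2670) = -425/9224 + 2670 = 24627655/9224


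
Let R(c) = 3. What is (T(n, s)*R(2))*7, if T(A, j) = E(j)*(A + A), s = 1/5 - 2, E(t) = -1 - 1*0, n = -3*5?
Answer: 630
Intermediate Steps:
n = -15
E(t) = -1 (E(t) = -1 + 0 = -1)
s = -9/5 (s = 1/5 - 2 = -9/5 ≈ -1.8000)
T(A, j) = -2*A (T(A, j) = -(A + A) = -2*A)
(T(n, s)*R(2))*7 = (-2*(-15)*3)*7 = (30*3)*7 = 90*7 = 630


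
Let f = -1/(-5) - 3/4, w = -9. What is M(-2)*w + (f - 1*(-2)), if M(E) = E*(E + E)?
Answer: -1411/20 ≈ -70.550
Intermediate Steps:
f = -11/20 (f = -1*(-1/5) - 3*1/4 = 1/5 - 3/4 = -11/20 ≈ -0.55000)
M(E) = 2*E**2 (M(E) = E*(2*E) = 2*E**2)
M(-2)*w + (f - 1*(-2)) = (2*(-2)**2)*(-9) + (-11/20 - 1*(-2)) = (2*4)*(-9) + (-11/20 + 2) = 8*(-9) + 29/20 = -72 + 29/20 = -1411/20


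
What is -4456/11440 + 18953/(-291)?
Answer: -27264877/416130 ≈ -65.520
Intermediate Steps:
-4456/11440 + 18953/(-291) = -4456*1/11440 + 18953*(-1/291) = -557/1430 - 18953/291 = -27264877/416130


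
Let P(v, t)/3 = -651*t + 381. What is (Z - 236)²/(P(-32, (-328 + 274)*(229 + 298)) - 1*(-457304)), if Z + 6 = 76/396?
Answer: 573075721/549217862721 ≈ 0.0010434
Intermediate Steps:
Z = -575/99 (Z = -6 + 76/396 = -6 + 76*(1/396) = -6 + 19/99 = -575/99 ≈ -5.8081)
P(v, t) = 1143 - 1953*t (P(v, t) = 3*(-651*t + 381) = 3*(381 - 651*t) = 1143 - 1953*t)
(Z - 236)²/(P(-32, (-328 + 274)*(229 + 298)) - 1*(-457304)) = (-575/99 - 236)²/((1143 - 1953*(-328 + 274)*(229 + 298)) - 1*(-457304)) = (-23939/99)²/((1143 - (-105462)*527) + 457304) = 573075721/(9801*((1143 - 1953*(-28458)) + 457304)) = 573075721/(9801*((1143 + 55578474) + 457304)) = 573075721/(9801*(55579617 + 457304)) = (573075721/9801)/56036921 = (573075721/9801)*(1/56036921) = 573075721/549217862721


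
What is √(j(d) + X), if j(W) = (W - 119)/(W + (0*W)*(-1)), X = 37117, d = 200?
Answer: √14846962/20 ≈ 192.66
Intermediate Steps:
j(W) = (-119 + W)/W (j(W) = (-119 + W)/(W + 0*(-1)) = (-119 + W)/(W + 0) = (-119 + W)/W)
√(j(d) + X) = √((-119 + 200)/200 + 37117) = √((1/200)*81 + 37117) = √(81/200 + 37117) = √(7423481/200) = √14846962/20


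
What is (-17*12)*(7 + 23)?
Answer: -6120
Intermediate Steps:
(-17*12)*(7 + 23) = -204*30 = -6120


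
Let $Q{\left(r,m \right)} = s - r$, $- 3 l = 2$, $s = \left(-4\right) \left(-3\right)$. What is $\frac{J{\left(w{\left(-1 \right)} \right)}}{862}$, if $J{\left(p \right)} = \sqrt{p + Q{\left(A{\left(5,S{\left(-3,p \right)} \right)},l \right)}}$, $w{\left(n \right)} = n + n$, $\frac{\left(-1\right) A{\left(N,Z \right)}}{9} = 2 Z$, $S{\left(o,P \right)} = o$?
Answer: $\frac{i \sqrt{11}}{431} \approx 0.0076952 i$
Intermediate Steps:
$s = 12$
$A{\left(N,Z \right)} = - 18 Z$ ($A{\left(N,Z \right)} = - 9 \cdot 2 Z = - 18 Z$)
$l = - \frac{2}{3}$ ($l = \left(- \frac{1}{3}\right) 2 = - \frac{2}{3} \approx -0.66667$)
$Q{\left(r,m \right)} = 12 - r$
$w{\left(n \right)} = 2 n$
$J{\left(p \right)} = \sqrt{-42 + p}$ ($J{\left(p \right)} = \sqrt{p + \left(12 - \left(-18\right) \left(-3\right)\right)} = \sqrt{p + \left(12 - 54\right)} = \sqrt{p - 42} = \sqrt{-42 + p}$)
$\frac{J{\left(w{\left(-1 \right)} \right)}}{862} = \frac{\sqrt{-42 + 2 \left(-1\right)}}{862} = \sqrt{-42 - 2} \cdot \frac{1}{862} = \sqrt{-44} \cdot \frac{1}{862} = 2 i \sqrt{11} \cdot \frac{1}{862} = \frac{i \sqrt{11}}{431}$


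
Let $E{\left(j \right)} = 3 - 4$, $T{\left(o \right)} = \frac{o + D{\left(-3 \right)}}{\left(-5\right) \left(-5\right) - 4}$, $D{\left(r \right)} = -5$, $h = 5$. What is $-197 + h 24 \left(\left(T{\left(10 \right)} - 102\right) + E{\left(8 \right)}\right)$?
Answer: $- \frac{87699}{7} \approx -12528.0$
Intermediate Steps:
$T{\left(o \right)} = - \frac{5}{21} + \frac{o}{21}$ ($T{\left(o \right)} = \frac{o - 5}{\left(-5\right) \left(-5\right) - 4} = \frac{-5 + o}{25 - 4} = \frac{-5 + o}{21} = \left(-5 + o\right) \frac{1}{21} = - \frac{5}{21} + \frac{o}{21}$)
$E{\left(j \right)} = -1$ ($E{\left(j \right)} = 3 - 4 = -1$)
$-197 + h 24 \left(\left(T{\left(10 \right)} - 102\right) + E{\left(8 \right)}\right) = -197 + 5 \cdot 24 \left(\left(\left(- \frac{5}{21} + \frac{1}{21} \cdot 10\right) - 102\right) - 1\right) = -197 + 120 \left(\left(\left(- \frac{5}{21} + \frac{10}{21}\right) - 102\right) - 1\right) = -197 + 120 \left(\left(\frac{5}{21} - 102\right) - 1\right) = -197 + 120 \left(- \frac{2137}{21} - 1\right) = -197 + 120 \left(- \frac{2158}{21}\right) = -197 - \frac{86320}{7} = - \frac{87699}{7}$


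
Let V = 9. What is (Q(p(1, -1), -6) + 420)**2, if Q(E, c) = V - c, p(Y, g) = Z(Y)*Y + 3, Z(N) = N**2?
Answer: 189225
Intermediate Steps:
p(Y, g) = 3 + Y**3 (p(Y, g) = Y**2*Y + 3 = Y**3 + 3 = 3 + Y**3)
Q(E, c) = 9 - c
(Q(p(1, -1), -6) + 420)**2 = ((9 - 1*(-6)) + 420)**2 = ((9 + 6) + 420)**2 = (15 + 420)**2 = 435**2 = 189225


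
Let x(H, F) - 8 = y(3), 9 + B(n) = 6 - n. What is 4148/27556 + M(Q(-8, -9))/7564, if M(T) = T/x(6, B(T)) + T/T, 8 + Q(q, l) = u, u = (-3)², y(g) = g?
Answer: 21591304/143298089 ≈ 0.15067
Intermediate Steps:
B(n) = -3 - n (B(n) = -9 + (6 - n) = -3 - n)
u = 9
Q(q, l) = 1 (Q(q, l) = -8 + 9 = 1)
x(H, F) = 11 (x(H, F) = 8 + 3 = 11)
M(T) = 1 + T/11 (M(T) = T/11 + T/T = T*(1/11) + 1 = T/11 + 1 = 1 + T/11)
4148/27556 + M(Q(-8, -9))/7564 = 4148/27556 + (1 + (1/11)*1)/7564 = 4148*(1/27556) + (1 + 1/11)*(1/7564) = 1037/6889 + (12/11)*(1/7564) = 1037/6889 + 3/20801 = 21591304/143298089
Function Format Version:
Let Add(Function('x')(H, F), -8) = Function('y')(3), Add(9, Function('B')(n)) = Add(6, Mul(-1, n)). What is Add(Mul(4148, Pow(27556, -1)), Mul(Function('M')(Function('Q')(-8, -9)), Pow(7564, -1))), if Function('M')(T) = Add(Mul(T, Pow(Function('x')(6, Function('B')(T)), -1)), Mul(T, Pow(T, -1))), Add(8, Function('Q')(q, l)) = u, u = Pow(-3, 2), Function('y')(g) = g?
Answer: Rational(21591304, 143298089) ≈ 0.15067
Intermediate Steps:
Function('B')(n) = Add(-3, Mul(-1, n)) (Function('B')(n) = Add(-9, Add(6, Mul(-1, n))) = Add(-3, Mul(-1, n)))
u = 9
Function('Q')(q, l) = 1 (Function('Q')(q, l) = Add(-8, 9) = 1)
Function('x')(H, F) = 11 (Function('x')(H, F) = Add(8, 3) = 11)
Function('M')(T) = Add(1, Mul(Rational(1, 11), T)) (Function('M')(T) = Add(Mul(T, Pow(11, -1)), Mul(T, Pow(T, -1))) = Add(Mul(T, Rational(1, 11)), 1) = Add(Mul(Rational(1, 11), T), 1) = Add(1, Mul(Rational(1, 11), T)))
Add(Mul(4148, Pow(27556, -1)), Mul(Function('M')(Function('Q')(-8, -9)), Pow(7564, -1))) = Add(Mul(4148, Pow(27556, -1)), Mul(Add(1, Mul(Rational(1, 11), 1)), Pow(7564, -1))) = Add(Mul(4148, Rational(1, 27556)), Mul(Add(1, Rational(1, 11)), Rational(1, 7564))) = Add(Rational(1037, 6889), Mul(Rational(12, 11), Rational(1, 7564))) = Add(Rational(1037, 6889), Rational(3, 20801)) = Rational(21591304, 143298089)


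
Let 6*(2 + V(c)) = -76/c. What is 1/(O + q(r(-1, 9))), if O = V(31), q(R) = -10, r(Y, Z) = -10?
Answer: -93/1154 ≈ -0.080589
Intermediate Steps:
V(c) = -2 - 38/(3*c) (V(c) = -2 + (-76/c)/6 = -2 - 38/(3*c))
O = -224/93 (O = -2 - 38/3/31 = -2 - 38/3*1/31 = -2 - 38/93 = -224/93 ≈ -2.4086)
1/(O + q(r(-1, 9))) = 1/(-224/93 - 10) = 1/(-1154/93) = -93/1154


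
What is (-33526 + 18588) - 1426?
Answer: -16364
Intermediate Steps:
(-33526 + 18588) - 1426 = -14938 - 1426 = -16364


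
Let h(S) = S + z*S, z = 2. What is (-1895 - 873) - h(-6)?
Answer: -2750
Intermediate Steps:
h(S) = 3*S (h(S) = S + 2*S = 3*S)
(-1895 - 873) - h(-6) = (-1895 - 873) - 3*(-6) = -2768 - 1*(-18) = -2768 + 18 = -2750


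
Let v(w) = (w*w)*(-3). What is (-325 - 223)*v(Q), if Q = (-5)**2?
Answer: 1027500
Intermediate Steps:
Q = 25
v(w) = -3*w**2 (v(w) = w**2*(-3) = -3*w**2)
(-325 - 223)*v(Q) = (-325 - 223)*(-3*25**2) = -(-1644)*625 = -548*(-1875) = 1027500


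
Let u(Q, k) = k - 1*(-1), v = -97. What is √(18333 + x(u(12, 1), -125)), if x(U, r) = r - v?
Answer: √18305 ≈ 135.30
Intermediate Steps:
u(Q, k) = 1 + k (u(Q, k) = k + 1 = 1 + k)
x(U, r) = 97 + r (x(U, r) = r - 1*(-97) = r + 97 = 97 + r)
√(18333 + x(u(12, 1), -125)) = √(18333 + (97 - 125)) = √(18333 - 28) = √18305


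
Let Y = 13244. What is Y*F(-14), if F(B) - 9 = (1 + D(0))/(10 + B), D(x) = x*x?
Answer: 115885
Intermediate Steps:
D(x) = x²
F(B) = 9 + 1/(10 + B) (F(B) = 9 + (1 + 0²)/(10 + B) = 9 + (1 + 0)/(10 + B) = 9 + 1/(10 + B))
Y*F(-14) = 13244*((91 + 9*(-14))/(10 - 14)) = 13244*((91 - 126)/(-4)) = 13244*(-¼*(-35)) = 13244*(35/4) = 115885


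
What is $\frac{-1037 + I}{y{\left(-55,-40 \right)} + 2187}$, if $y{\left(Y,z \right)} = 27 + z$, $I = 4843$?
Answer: $\frac{1903}{1087} \approx 1.7507$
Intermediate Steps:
$\frac{-1037 + I}{y{\left(-55,-40 \right)} + 2187} = \frac{-1037 + 4843}{\left(27 - 40\right) + 2187} = \frac{3806}{-13 + 2187} = \frac{3806}{2174} = 3806 \cdot \frac{1}{2174} = \frac{1903}{1087}$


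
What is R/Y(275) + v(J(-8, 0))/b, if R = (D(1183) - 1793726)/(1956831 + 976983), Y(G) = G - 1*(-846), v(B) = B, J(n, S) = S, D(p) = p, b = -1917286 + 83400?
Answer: -1792543/3288805494 ≈ -0.00054504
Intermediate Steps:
b = -1833886
Y(G) = 846 + G (Y(G) = G + 846 = 846 + G)
R = -1792543/2933814 (R = (1183 - 1793726)/(1956831 + 976983) = -1792543/2933814 ≈ -0.61099)
R/Y(275) + v(J(-8, 0))/b = -1792543/(2933814*(846 + 275)) + 0/(-1833886) = -1792543/2933814/1121 + 0*(-1/1833886) = -1792543/2933814*1/1121 + 0 = -1792543/3288805494 + 0 = -1792543/3288805494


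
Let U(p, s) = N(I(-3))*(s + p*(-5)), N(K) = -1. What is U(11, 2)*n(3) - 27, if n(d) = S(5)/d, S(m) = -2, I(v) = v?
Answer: -187/3 ≈ -62.333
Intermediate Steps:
U(p, s) = -s + 5*p (U(p, s) = -(s + p*(-5)) = -(s - 5*p) = -s + 5*p)
n(d) = -2/d
U(11, 2)*n(3) - 27 = (-1*2 + 5*11)*(-2/3) - 27 = (-2 + 55)*(-2*⅓) - 27 = 53*(-⅔) - 27 = -106/3 - 27 = -187/3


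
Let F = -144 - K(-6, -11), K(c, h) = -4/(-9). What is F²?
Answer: 1690000/81 ≈ 20864.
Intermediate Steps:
K(c, h) = 4/9 (K(c, h) = -4*(-⅑) = 4/9)
F = -1300/9 (F = -144 - 1*4/9 = -144 - 4/9 = -1300/9 ≈ -144.44)
F² = (-1300/9)² = 1690000/81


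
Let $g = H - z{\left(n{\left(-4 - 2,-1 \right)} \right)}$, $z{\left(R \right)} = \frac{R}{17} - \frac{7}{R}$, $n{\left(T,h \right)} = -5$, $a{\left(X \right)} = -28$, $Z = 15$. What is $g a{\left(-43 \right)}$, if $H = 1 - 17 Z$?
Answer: $\frac{607152}{85} \approx 7143.0$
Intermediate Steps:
$z{\left(R \right)} = - \frac{7}{R} + \frac{R}{17}$ ($z{\left(R \right)} = R \frac{1}{17} - \frac{7}{R} = \frac{R}{17} - \frac{7}{R} = - \frac{7}{R} + \frac{R}{17}$)
$H = -254$ ($H = 1 - 255 = -254$)
$g = - \frac{21684}{85}$ ($g = -254 - \left(- \frac{7}{-5} + \frac{1}{17} \left(-5\right)\right) = -254 - \left(\left(-7\right) \left(- \frac{1}{5}\right) - \frac{5}{17}\right) = -254 - \left(\frac{7}{5} - \frac{5}{17}\right) = -254 - \frac{94}{85} = - \frac{21684}{85} \approx -255.11$)
$g a{\left(-43 \right)} = \left(- \frac{21684}{85}\right) \left(-28\right) = \frac{607152}{85}$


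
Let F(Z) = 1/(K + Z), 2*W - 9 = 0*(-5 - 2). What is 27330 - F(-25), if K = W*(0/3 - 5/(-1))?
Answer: 136652/5 ≈ 27330.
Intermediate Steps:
W = 9/2 (W = 9/2 + (0*(-5 - 2))/2 = 9/2 + (0*(-7))/2 = 9/2 + (1/2)*0 = 9/2 + 0 = 9/2 ≈ 4.5000)
K = 45/2 (K = 9*(0/3 - 5/(-1))/2 = 9*(0*(1/3) - 5*(-1))/2 = 9*(0 + 5)/2 = (9/2)*5 = 45/2 ≈ 22.500)
F(Z) = 1/(45/2 + Z)
27330 - F(-25) = 27330 - 2/(45 + 2*(-25)) = 27330 - 2/(45 - 50) = 27330 - 2/(-5) = 27330 - 2*(-1)/5 = 27330 - 1*(-2/5) = 27330 + 2/5 = 136652/5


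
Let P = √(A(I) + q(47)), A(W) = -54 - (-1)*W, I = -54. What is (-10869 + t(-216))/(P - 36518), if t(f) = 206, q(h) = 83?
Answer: 389391434/1333564349 + 53315*I/1333564349 ≈ 0.29199 + 3.9979e-5*I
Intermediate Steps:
A(W) = -54 + W
P = 5*I (P = √((-54 - 54) + 83) = √(-108 + 83) = √(-25) = 5*I ≈ 5.0*I)
(-10869 + t(-216))/(P - 36518) = (-10869 + 206)/(5*I - 36518) = -10663*(-36518 - 5*I)/1333564349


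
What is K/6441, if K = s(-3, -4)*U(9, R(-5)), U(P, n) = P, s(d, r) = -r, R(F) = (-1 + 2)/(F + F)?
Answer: 12/2147 ≈ 0.0055892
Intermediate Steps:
R(F) = 1/(2*F)
K = 36 (K = -1*(-4)*9 = 4*9 = 36)
K/6441 = 36/6441 = 36*(1/6441) = 12/2147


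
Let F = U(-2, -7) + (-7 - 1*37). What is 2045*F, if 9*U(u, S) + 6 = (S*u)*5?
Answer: -678940/9 ≈ -75438.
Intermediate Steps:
U(u, S) = -⅔ + 5*S*u/9 (U(u, S) = -⅔ + ((S*u)*5)/9 = -⅔ + (5*S*u)/9 = -⅔ + 5*S*u/9)
F = -332/9 (F = (-⅔ + (5/9)*(-7)*(-2)) + (-7 - 1*37) = (-⅔ + 70/9) + (-7 - 37) = 64/9 - 44 = -332/9 ≈ -36.889)
2045*F = 2045*(-332/9) = -678940/9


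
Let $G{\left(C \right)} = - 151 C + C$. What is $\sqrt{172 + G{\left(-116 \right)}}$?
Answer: $2 \sqrt{4393} \approx 132.56$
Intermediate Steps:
$G{\left(C \right)} = - 150 C$
$\sqrt{172 + G{\left(-116 \right)}} = \sqrt{172 - -17400} = \sqrt{172 + 17400} = \sqrt{17572} = 2 \sqrt{4393}$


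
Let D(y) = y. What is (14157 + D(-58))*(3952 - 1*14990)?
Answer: -155624762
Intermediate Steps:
(14157 + D(-58))*(3952 - 1*14990) = (14157 - 58)*(3952 - 1*14990) = 14099*(3952 - 14990) = 14099*(-11038) = -155624762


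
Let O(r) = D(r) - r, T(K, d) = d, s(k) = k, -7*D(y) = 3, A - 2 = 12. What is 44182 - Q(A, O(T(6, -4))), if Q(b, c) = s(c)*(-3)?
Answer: 309349/7 ≈ 44193.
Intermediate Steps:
A = 14 (A = 2 + 12 = 14)
D(y) = -3/7 (D(y) = -1/7*3 = -3/7)
O(r) = -3/7 - r
Q(b, c) = -3*c (Q(b, c) = c*(-3) = -3*c)
44182 - Q(A, O(T(6, -4))) = 44182 - (-3)*(-3/7 - 1*(-4)) = 44182 - (-3)*(-3/7 + 4) = 44182 - (-3)*25/7 = 44182 - 1*(-75/7) = 44182 + 75/7 = 309349/7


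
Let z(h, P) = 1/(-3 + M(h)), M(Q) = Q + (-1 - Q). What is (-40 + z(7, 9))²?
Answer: 25921/16 ≈ 1620.1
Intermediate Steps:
M(Q) = -1
z(h, P) = -¼ (z(h, P) = 1/(-3 - 1) = 1/(-4) = -¼)
(-40 + z(7, 9))² = (-40 - ¼)² = (-161/4)² = 25921/16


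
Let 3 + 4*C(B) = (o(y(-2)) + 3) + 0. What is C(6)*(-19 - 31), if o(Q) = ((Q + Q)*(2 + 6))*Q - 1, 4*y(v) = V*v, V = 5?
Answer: -2475/2 ≈ -1237.5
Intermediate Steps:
y(v) = 5*v/4 (y(v) = (5*v)/4 = 5*v/4)
o(Q) = -1 + 16*Q² (o(Q) = ((2*Q)*8)*Q - 1 = (16*Q)*Q - 1 = 16*Q² - 1 = -1 + 16*Q²)
C(B) = 99/4 (C(B) = -¾ + (((-1 + 16*((5/4)*(-2))²) + 3) + 0)/4 = -¾ + (((-1 + 16*(-5/2)²) + 3) + 0)/4 = -¾ + (((-1 + 16*(25/4)) + 3) + 0)/4 = -¾ + (((-1 + 100) + 3) + 0)/4 = -¾ + ((99 + 3) + 0)/4 = -¾ + (102 + 0)/4 = -¾ + (¼)*102 = -¾ + 51/2 = 99/4)
C(6)*(-19 - 31) = 99*(-19 - 31)/4 = (99/4)*(-50) = -2475/2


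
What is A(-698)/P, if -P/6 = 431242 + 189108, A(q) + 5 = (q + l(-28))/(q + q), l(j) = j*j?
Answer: 3533/2598025800 ≈ 1.3599e-6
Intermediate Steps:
l(j) = j²
A(q) = -5 + (784 + q)/(2*q) (A(q) = -5 + (q + (-28)²)/(q + q) = -5 + (q + 784)/((2*q)) = -5 + (784 + q)*(1/(2*q)) = -5 + (784 + q)/(2*q))
P = -3722100 (P = -6*(431242 + 189108) = -6*620350 = -3722100)
A(-698)/P = (-9/2 + 392/(-698))/(-3722100) = (-9/2 + 392*(-1/698))*(-1/3722100) = (-9/2 - 196/349)*(-1/3722100) = -3533/698*(-1/3722100) = 3533/2598025800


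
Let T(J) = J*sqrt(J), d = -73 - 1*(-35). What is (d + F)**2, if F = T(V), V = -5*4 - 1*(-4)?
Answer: -2652 + 4864*I ≈ -2652.0 + 4864.0*I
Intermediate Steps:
d = -38 (d = -73 + 35 = -38)
V = -16 (V = -20 + 4 = -16)
T(J) = J**(3/2)
F = -64*I (F = (-16)**(3/2) = -64*I ≈ -64.0*I)
(d + F)**2 = (-38 - 64*I)**2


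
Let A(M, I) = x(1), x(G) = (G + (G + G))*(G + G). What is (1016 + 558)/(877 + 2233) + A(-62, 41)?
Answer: 10117/1555 ≈ 6.5061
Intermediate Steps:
x(G) = 6*G² (x(G) = (G + 2*G)*(2*G) = (3*G)*(2*G) = 6*G²)
A(M, I) = 6 (A(M, I) = 6*1² = 6*1 = 6)
(1016 + 558)/(877 + 2233) + A(-62, 41) = (1016 + 558)/(877 + 2233) + 6 = 1574/3110 + 6 = 1574*(1/3110) + 6 = 787/1555 + 6 = 10117/1555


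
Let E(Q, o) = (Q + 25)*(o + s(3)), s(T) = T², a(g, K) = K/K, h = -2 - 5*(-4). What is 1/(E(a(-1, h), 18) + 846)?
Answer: 1/1548 ≈ 0.00064600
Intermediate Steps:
h = 18 (h = -2 + 20 = 18)
a(g, K) = 1
E(Q, o) = (9 + o)*(25 + Q) (E(Q, o) = (Q + 25)*(o + 3²) = (25 + Q)*(o + 9) = (25 + Q)*(9 + o) = (9 + o)*(25 + Q))
1/(E(a(-1, h), 18) + 846) = 1/((225 + 9*1 + 25*18 + 1*18) + 846) = 1/((225 + 9 + 450 + 18) + 846) = 1/(702 + 846) = 1/1548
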